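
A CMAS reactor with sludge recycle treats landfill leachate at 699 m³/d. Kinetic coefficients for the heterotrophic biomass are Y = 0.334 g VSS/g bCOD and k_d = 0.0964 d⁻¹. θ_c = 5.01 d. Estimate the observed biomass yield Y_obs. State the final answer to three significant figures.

Y_obs ≈ 0.225 g VSS/g bCOD

Observed yield with endogenous decay: Y_obs = Y / (1 + k_d·θ_c) = 0.334 / (1 + 0.0964 × 5.01) = 0.334 / 1.483 = 0.2252 g VSS/g bCOD.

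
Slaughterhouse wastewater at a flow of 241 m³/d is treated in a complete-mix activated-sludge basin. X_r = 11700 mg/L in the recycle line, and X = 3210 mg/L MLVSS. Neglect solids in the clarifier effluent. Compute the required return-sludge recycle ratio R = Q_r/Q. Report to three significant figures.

R ≈ 0.378

Solids balance on the clarifier gives (1+R)X = R·X_r, so R = X/(X_r − X) = 3210 / (11700 − 3210) = 0.3781.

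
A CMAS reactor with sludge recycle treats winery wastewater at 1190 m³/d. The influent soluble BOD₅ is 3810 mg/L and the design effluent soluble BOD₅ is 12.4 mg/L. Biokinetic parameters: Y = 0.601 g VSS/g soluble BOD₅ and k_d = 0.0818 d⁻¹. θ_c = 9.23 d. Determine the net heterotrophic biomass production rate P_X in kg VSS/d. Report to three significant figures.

Observed yield with endogenous decay: Y_obs = Y / (1 + k_d·θ_c) = 0.601 / (1 + 0.0818 × 9.23) = 0.601 / 1.755 = 0.3424 g VSS/g soluble BOD₅.
ΔS = 3810 − 12.4 = 3798 mg/L, so the substrate removal rate is 1190 × 3798/1000 = 4519 kg soluble BOD₅/d.
Biomass produced: P_X = Y_obs·Q·ΔS = 0.3424 × 4519 ≈ 1548 kg VSS/d.

P_X ≈ 1550 kg VSS/d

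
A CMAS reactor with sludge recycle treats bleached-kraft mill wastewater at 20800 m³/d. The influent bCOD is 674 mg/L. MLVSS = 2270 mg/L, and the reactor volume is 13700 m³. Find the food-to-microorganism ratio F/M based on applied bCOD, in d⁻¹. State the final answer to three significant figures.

Food-to-microorganism ratio F/M = Q S₀ / (V X) = 20800 × 674 / (13700 × 2270) = 0.4508 d⁻¹.

F/M ≈ 0.451 d⁻¹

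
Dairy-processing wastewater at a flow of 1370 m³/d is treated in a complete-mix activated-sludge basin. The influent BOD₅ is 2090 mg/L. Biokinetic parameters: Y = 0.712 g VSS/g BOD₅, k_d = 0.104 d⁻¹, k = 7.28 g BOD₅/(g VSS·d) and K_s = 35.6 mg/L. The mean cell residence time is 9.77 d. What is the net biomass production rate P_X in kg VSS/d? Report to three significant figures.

Effluent substrate depends only on kinetics and SRT: S = K_s(1 + k_d θ_c) / [θ_c(Yk − k_d) − 1] = 35.6 × (1 + 0.104 × 9.77) / [9.77 × (0.712 × 7.28 − 0.104) − 1] = 71.77 / 48.63 = 1.476 mg/L.
Correct the yield for decay: Y_obs = Y/(1 + k_d θ_c) = 0.712 / (1 + 0.104 × 9.77) = 0.712 / 2.016 = 0.3532.
Q·(S₀ − S) = 1370 × (2090 − 1.48) × 10⁻³ = 2861 kg/d removed.
Net biomass production P_X = Y_obs × Q·(S₀ − S) = 0.3532 × 2861 = 1010 kg VSS/d.

P_X ≈ 1010 kg VSS/d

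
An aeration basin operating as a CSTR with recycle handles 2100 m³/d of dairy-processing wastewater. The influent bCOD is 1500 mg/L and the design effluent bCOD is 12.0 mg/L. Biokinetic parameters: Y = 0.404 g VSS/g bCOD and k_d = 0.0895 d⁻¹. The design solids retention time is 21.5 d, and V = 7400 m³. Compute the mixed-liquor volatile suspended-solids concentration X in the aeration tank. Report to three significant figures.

From V·X·(1 + k_d·θ_c) = Y·Q·(S₀ − S)·θ_c: X = 0.404 × 2100 × (1500 − 12.0) × 21.5 / [7400 × (1 + 0.0895 × 21.5)] = 1254 mg/L.

X ≈ 1250 mg/L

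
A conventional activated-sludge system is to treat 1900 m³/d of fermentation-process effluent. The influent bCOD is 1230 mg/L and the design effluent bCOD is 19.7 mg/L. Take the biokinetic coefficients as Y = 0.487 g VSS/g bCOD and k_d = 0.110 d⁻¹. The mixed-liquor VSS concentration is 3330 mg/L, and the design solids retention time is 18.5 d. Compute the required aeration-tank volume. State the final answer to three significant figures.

V ≈ 2050 m³

Steady-state biomass mass balance: V·X·(1 + k_d·θ_c) = Y·Q·(S₀ − S)·θ_c, so V = 0.487 × 1900 × (1230 − 19.7) × 18.5 / [3330 × (1 + 0.110 × 18.5)] = 2.07×10^7 / 10107 = 2050 m³.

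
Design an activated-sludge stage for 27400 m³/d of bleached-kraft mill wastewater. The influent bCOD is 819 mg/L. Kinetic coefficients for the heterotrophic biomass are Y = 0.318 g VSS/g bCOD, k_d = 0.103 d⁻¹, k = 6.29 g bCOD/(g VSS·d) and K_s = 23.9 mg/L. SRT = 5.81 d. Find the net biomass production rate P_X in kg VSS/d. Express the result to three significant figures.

From the Monod/SRT balance for a CMAS, S = K_s·(1+k_d θ_c)/[θ_c·(Y k − k_d) − 1] = 23.9 × (1 + 0.103 × 5.81) / [5.81 × (0.318 × 6.29 − 0.103) − 1] = 38.20 / 10.02 = 3.812 mg/L.
Y_obs = Y / (1 + k_d θ_c) = 0.318 / (1 + 0.103 × 5.81) = 0.318 / 1.598 = 0.1989.
Q·(S₀ − S) = 27400 × (819 − 3.81) × 10⁻³ = 22336 kg/d removed.
Net biomass production P_X = Y_obs × Q·(S₀ − S) = 0.1989 × 22336 = 4444 kg VSS/d.

P_X ≈ 4440 kg VSS/d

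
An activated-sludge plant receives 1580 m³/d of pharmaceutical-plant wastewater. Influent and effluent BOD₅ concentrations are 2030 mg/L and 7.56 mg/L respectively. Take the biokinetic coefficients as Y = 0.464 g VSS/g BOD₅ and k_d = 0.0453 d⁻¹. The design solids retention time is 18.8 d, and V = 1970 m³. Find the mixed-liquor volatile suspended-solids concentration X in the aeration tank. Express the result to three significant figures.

X ≈ 7640 mg/L

X = Y·Q·ΔS·θ_c / [V·(1 + k_d θ_c)] = 0.464 × 1580 × (2030 − 7.56) × 18.8 / [1970 × (1 + 0.0453 × 18.8)] = 7642 mg/L.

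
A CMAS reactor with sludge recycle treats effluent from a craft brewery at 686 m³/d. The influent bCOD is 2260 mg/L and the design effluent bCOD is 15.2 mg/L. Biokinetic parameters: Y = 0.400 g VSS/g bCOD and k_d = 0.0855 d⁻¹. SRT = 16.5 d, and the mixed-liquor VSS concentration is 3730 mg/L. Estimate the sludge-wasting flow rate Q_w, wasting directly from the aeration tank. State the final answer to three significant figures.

Q_w ≈ 68.5 m³/d

Steady-state biomass mass balance: V·X·(1 + k_d·θ_c) = Y·Q·(S₀ − S)·θ_c, so V = 0.400 × 686 × (2260 − 15.2) × 16.5 / [3730 × (1 + 0.0855 × 16.5)] = 1.02×10^7 / 8992 = 1130 m³.
For wasting at MLVSS concentration, Q_w = V/θ_c = 1130/16.5 = 68.50 m³/d.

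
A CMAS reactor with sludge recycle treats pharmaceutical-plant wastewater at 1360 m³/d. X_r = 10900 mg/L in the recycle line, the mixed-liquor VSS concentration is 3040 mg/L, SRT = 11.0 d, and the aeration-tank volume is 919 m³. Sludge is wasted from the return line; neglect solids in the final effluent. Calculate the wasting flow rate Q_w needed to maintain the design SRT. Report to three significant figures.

θ_c = V·X/(Q_w·X_r) when wasting from the recycle, so Q_w = V·X/(θ_c·X_r) = 919.0 × 3040 / (11.0 × 10900) = 23.30 m³/d.

Q_w ≈ 23.3 m³/d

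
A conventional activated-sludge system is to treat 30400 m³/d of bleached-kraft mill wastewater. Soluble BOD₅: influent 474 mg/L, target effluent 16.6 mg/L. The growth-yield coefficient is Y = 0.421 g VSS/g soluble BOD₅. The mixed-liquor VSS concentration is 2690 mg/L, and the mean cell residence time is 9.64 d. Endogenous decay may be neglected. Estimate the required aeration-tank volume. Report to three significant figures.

V·X = Y·Q·ΔS·θ_c gives V = 0.421 × 30400 × (474 − 16.6) × 9.64 / 2690 = 20979 m³.

V ≈ 21000 m³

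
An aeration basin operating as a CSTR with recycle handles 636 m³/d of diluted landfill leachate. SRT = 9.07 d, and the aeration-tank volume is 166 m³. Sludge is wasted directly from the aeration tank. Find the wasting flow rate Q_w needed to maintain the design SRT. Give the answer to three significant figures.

Q_w ≈ 18.3 m³/d

With mixed-liquor wasting, θ_c = V/Q_w, so Q_w = V/θ_c = 166.0/9.07 = 18.30 m³/d.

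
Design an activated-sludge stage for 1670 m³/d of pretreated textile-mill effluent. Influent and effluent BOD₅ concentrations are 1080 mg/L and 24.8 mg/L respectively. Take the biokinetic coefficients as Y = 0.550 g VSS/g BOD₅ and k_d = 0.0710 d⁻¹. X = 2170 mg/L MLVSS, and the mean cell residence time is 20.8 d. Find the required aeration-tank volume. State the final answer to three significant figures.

Steady-state biomass mass balance: V·X·(1 + k_d·θ_c) = Y·Q·(S₀ − S)·θ_c, so V = 0.550 × 1670 × (1080 − 24.8) × 20.8 / [2170 × (1 + 0.0710 × 20.8)] = 2.02×10^7 / 5375 = 3751 m³.

V ≈ 3750 m³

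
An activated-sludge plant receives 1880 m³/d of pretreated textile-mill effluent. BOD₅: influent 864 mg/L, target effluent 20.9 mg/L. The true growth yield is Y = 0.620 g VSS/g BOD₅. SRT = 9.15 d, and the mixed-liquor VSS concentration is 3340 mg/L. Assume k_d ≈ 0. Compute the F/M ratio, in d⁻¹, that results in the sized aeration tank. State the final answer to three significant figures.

V·X = Y·Q·ΔS·θ_c gives V = 0.620 × 1880 × (864 − 20.9) × 9.15 / 3340 = 2692 m³.
F/M = applied load / biomass = Q·S₀/(V·X) = 1880 × 864 / (2692 × 3340) = 0.1806 d⁻¹.

F/M ≈ 0.181 d⁻¹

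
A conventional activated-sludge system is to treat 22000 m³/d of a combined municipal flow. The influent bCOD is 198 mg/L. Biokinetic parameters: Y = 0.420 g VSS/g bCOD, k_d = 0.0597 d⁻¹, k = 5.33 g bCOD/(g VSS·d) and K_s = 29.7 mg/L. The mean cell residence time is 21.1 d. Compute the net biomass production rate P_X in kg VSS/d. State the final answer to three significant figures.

Effluent substrate depends only on kinetics and SRT: S = K_s(1 + k_d θ_c) / [θ_c(Yk − k_d) − 1] = 29.7 × (1 + 0.0597 × 21.1) / [21.1 × (0.420 × 5.33 − 0.0597) − 1] = 67.11 / 44.97 = 1.492 mg/L.
Correct the yield for decay: Y_obs = Y/(1 + k_d θ_c) = 0.420 / (1 + 0.0597 × 21.1) = 0.420 / 2.260 = 0.1859.
Mass of bCOD removed per day: Q(S₀ − S) = 22000 × 196.5 g/m³ = 4323 kg/d.
P_X = Y_obs · Q(S₀ − S) = 0.1859 × 4323 = 803.5 kg VSS/d.

P_X ≈ 804 kg VSS/d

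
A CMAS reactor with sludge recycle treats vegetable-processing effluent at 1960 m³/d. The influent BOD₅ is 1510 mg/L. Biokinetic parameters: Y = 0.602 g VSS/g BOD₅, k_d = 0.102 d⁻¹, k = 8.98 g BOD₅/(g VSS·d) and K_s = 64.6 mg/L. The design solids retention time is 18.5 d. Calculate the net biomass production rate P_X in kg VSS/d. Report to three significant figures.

P_X ≈ 616 kg VSS/d

For a completely mixed reactor with recycle the Lawrence–McCarty relation gives S = K_s·(1 + k_d·θ_c) / [θ_c·(Y·k − k_d) − 1] = 64.6 × (1 + 0.102 × 18.5) / [18.5 × (0.602 × 8.98 − 0.102) − 1] = 186.5 / 97.12 = 1.920 mg/L.
Y_obs = Y / (1 + k_d θ_c) = 0.602 / (1 + 0.102 × 18.5) = 0.602 / 2.887 = 0.2085.
Mass of BOD₅ removed per day: Q(S₀ − S) = 1960 × 1508 g/m³ = 2956 kg/d.
So the net sludge growth is P_X = 0.2085 × 2956 = 616.4 kg VSS/d.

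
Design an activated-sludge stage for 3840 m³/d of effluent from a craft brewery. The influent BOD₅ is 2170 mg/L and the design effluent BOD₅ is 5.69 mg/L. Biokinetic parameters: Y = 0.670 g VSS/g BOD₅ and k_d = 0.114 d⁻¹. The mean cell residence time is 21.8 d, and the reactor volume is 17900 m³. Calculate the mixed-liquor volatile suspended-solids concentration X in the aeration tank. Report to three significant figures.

X ≈ 1950 mg/L

X = Y·Q·ΔS·θ_c / [V·(1 + k_d θ_c)] = 0.670 × 3840 × (2170 − 5.69) × 21.8 / [17900 × (1 + 0.114 × 21.8)] = 1946 mg/L.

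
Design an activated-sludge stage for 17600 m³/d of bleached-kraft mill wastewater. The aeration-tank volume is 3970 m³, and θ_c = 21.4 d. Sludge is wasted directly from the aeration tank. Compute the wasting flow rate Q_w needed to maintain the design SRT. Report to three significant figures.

For wasting at MLVSS concentration, Q_w = V/θ_c = 3970/21.4 = 185.5 m³/d.

Q_w ≈ 186 m³/d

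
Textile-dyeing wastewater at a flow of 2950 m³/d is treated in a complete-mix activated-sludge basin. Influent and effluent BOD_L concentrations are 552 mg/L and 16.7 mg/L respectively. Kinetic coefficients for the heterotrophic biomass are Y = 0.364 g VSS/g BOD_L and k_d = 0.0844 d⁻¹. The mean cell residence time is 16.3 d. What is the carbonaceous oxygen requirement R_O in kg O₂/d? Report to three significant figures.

R_O ≈ 1240 kg O₂/d

Y_obs = Y / (1 + k_d θ_c) = 0.364 / (1 + 0.0844 × 16.3) = 0.364 / 2.376 = 0.1532.
ΔS = 552 − 16.7 = 535.3 mg/L, so the substrate removal rate is 2950 × 535.3/1000 = 1579 kg BOD_L/d.
Net sludge production P_X = 0.1532 × 1579 = 241.9 kg VSS/d.
R_O = Q·(S₀ − S) − 1.42·P_X = 1579 − 1.42 × 241.9 = 1236 kg O₂/d.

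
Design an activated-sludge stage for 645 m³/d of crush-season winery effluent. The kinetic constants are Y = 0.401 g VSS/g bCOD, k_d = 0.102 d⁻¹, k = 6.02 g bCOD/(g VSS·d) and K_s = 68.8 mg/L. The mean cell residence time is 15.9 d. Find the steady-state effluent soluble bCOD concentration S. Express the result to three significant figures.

From the Monod/SRT balance for a CMAS, S = K_s·(1+k_d θ_c)/[θ_c·(Y k − k_d) − 1] = 68.8 × (1 + 0.102 × 15.9) / [15.9 × (0.401 × 6.02 − 0.102) − 1] = 180.4 / 35.76 = 5.044 mg/L.

S ≈ 5.04 mg/L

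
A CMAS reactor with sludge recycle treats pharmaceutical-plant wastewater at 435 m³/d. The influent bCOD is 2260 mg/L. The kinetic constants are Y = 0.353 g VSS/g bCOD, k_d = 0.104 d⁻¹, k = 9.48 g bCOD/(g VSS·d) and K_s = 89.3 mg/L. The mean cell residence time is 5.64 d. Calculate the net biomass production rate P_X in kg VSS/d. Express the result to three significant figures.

P_X ≈ 218 kg VSS/d

Effluent substrate depends only on kinetics and SRT: S = K_s(1 + k_d θ_c) / [θ_c(Yk − k_d) − 1] = 89.3 × (1 + 0.104 × 5.64) / [5.64 × (0.353 × 9.48 − 0.104) − 1] = 141.7 / 17.29 = 8.196 mg/L.
Y_obs = Y / (1 + k_d θ_c) = 0.353 / (1 + 0.104 × 5.64) = 0.353 / 1.587 = 0.2225.
ΔS = 2260 − 8.20 = 2252 mg/L, so the substrate removal rate is 435 × 2252/1000 = 979.5 kg bCOD/d.
Biomass produced: P_X = Y_obs·Q·ΔS = 0.2225 × 979.5 ≈ 217.9 kg VSS/d.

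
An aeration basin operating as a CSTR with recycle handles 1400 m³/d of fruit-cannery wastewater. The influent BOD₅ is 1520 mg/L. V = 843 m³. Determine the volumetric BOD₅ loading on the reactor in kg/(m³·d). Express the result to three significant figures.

L_v ≈ 2.52 kg BOD₅/(m³·d)

Applied BOD₅ load per unit volume = Q·S₀/V = (1400 × 1520/1000)/843.0 = 2.524 kg BOD₅·m⁻³·d⁻¹.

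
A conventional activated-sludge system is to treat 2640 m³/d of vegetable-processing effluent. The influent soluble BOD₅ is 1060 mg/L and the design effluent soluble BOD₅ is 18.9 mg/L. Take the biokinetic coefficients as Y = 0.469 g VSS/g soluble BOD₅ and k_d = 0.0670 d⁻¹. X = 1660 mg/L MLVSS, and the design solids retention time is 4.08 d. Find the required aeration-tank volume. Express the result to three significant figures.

From the SRT design equation V = Y Q (S₀−S) θ_c / [X (1 + k_d θ_c)] = 0.469 × 2640 × (1060 − 18.9) × 4.08 / [1660 × (1 + 0.0670 × 4.08)] = 5.26×10^6 / 2114 = 2488 m³.

V ≈ 2490 m³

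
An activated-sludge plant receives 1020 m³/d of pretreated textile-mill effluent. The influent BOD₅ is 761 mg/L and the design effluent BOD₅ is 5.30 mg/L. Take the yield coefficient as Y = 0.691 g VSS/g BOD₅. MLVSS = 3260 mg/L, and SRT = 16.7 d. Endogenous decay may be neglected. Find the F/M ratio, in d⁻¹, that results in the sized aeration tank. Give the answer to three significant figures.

With k_d = 0 the design equation reduces to V = Y Q (S₀−S) θ_c / X = 0.691 × 1020 × (761 − 5.30) × 16.7 / 3260 = 2729 m³.
F/M = Q·S₀ / (V·X) = 1020 × 761 / (2729 × 3260) = 0.08727 g BOD₅·(g VSS·d)⁻¹.

F/M ≈ 0.0873 d⁻¹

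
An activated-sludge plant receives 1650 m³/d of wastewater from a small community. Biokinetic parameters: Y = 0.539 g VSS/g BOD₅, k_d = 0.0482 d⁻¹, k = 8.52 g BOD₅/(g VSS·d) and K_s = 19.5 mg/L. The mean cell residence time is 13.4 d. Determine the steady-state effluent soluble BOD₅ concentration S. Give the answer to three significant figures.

S ≈ 0.536 mg/L

From the Monod/SRT balance for a CMAS, S = K_s·(1+k_d θ_c)/[θ_c·(Y k − k_d) − 1] = 19.5 × (1 + 0.0482 × 13.4) / [13.4 × (0.539 × 8.52 − 0.0482) − 1] = 32.09 / 59.89 = 0.5359 mg/L.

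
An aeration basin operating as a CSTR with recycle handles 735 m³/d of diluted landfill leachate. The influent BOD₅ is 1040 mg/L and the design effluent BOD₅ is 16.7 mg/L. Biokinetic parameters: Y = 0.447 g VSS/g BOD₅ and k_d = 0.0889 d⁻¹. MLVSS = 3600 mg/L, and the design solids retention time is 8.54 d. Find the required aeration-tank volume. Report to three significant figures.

Rearranging the biomass balance for a CMAS with decay, V = Y·Q·ΔS·θ_c / [X·(1+k_d θ_c)] = 0.447 × 735 × (1040 − 16.7) × 8.54 / [3600 × (1 + 0.0889 × 8.54)] = 2.87×10^6 / 6333 = 453.4 m³.

V ≈ 453 m³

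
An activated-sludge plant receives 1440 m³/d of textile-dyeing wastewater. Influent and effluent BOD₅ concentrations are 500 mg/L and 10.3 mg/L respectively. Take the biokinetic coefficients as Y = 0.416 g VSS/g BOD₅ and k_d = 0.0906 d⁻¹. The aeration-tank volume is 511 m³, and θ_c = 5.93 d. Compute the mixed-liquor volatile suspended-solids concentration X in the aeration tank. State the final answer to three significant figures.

From V·X·(1 + k_d·θ_c) = Y·Q·(S₀ − S)·θ_c: X = 0.416 × 1440 × (500 − 10.3) × 5.93 / [511 × (1 + 0.0906 × 5.93)] = 2214 mg/L.

X ≈ 2210 mg/L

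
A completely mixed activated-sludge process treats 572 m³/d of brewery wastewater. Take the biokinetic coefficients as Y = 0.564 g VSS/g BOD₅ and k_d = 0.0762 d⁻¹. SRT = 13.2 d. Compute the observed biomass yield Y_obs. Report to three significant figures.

Y_obs ≈ 0.281 g VSS/g BOD₅

Observed yield with endogenous decay: Y_obs = Y / (1 + k_d·θ_c) = 0.564 / (1 + 0.0762 × 13.2) = 0.564 / 2.006 = 0.2812 g VSS/g BOD₅.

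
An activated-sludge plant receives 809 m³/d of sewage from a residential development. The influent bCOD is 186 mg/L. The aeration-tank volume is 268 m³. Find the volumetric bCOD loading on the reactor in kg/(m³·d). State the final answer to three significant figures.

L_v ≈ 0.561 kg bCOD/(m³·d)

L_v = Q S₀ / V = 809 × 186 × 10⁻³ / 268.0 = 0.5615 kg/(m³·d).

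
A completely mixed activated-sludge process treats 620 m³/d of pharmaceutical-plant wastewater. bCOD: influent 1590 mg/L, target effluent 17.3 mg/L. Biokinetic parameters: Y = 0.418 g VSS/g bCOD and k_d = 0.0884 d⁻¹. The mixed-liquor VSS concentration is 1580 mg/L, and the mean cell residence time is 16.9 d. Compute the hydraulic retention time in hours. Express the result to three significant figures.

Steady-state biomass mass balance: V·X·(1 + k_d·θ_c) = Y·Q·(S₀ − S)·θ_c, so V = 0.418 × 620 × (1590 − 17.3) × 16.9 / [1580 × (1 + 0.0884 × 16.9)] = 6.89×10^6 / 3940 = 1748 m³.
Hydraulic retention time τ = V/Q = 1748 / 620 = 2.819 d = 67.67 h.

τ ≈ 67.7 h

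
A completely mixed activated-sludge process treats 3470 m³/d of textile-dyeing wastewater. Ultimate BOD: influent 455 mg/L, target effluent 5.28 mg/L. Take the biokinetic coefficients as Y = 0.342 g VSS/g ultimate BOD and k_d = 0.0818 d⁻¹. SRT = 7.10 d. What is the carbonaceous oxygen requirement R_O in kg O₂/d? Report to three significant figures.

R_O ≈ 1080 kg O₂/d

Y_obs = Y / (1 + k_d θ_c) = 0.342 / (1 + 0.0818 × 7.10) = 0.342 / 1.581 = 0.2163.
ΔS = 455 − 5.28 = 449.7 mg/L, so the substrate removal rate is 3470 × 449.7/1000 = 1561 kg ultimate BOD/d.
P_X = Y_obs·Q·(S₀ − S) = 0.2163 × 1561 = 337.6 kg VSS/d.
R_O = Q·ΔS − 1.42 P_X = 1561 − 479.4 = 1081 kg O₂/d.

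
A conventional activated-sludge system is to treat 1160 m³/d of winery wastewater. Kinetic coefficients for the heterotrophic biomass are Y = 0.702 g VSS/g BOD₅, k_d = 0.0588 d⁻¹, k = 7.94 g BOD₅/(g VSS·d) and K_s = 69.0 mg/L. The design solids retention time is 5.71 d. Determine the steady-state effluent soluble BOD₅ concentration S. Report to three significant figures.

From the Monod/SRT balance for a CMAS, S = K_s·(1+k_d θ_c)/[θ_c·(Y k − k_d) − 1] = 69.0 × (1 + 0.0588 × 5.71) / [5.71 × (0.702 × 7.94 − 0.0588) − 1] = 92.17 / 30.49 = 3.023 mg/L.

S ≈ 3.02 mg/L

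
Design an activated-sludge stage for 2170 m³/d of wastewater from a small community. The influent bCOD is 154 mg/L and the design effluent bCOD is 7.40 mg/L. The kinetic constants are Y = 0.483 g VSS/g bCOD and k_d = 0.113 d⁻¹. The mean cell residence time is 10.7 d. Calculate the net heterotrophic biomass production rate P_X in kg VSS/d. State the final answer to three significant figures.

Correct the yield for decay: Y_obs = Y/(1 + k_d θ_c) = 0.483 / (1 + 0.113 × 10.7) = 0.483 / 2.209 = 0.2186.
Mass of bCOD removed per day: Q(S₀ − S) = 2170 × 146.6 g/m³ = 318.1 kg/d.
Biomass produced: P_X = Y_obs·Q·ΔS = 0.2186 × 318.1 ≈ 69.55 kg VSS/d.

P_X ≈ 69.6 kg VSS/d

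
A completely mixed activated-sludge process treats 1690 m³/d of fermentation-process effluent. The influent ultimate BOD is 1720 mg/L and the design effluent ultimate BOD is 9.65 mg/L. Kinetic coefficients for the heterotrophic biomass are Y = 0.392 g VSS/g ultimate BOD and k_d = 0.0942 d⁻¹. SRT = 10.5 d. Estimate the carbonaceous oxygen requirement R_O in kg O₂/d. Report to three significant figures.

Correct the yield for decay: Y_obs = Y/(1 + k_d θ_c) = 0.392 / (1 + 0.0942 × 10.5) = 0.392 / 1.989 = 0.1971.
ΔS = 1720 − 9.65 = 1710 mg/L, so the substrate removal rate is 1690 × 1710/1000 = 2890 kg ultimate BOD/d.
Biomass synthesised: P_X = Y_obs × 2890 = 569.6 kg VSS/d.
Carbonaceous O₂ demand = substrate oxidised − cell-mass equivalent = 2890 − 1.42 × 569.6 = 2082 kg O₂/d.

R_O ≈ 2080 kg O₂/d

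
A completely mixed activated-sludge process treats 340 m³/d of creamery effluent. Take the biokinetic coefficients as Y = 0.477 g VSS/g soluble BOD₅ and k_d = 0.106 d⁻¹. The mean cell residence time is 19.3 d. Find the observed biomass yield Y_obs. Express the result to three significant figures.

Correct the yield for decay: Y_obs = Y/(1 + k_d θ_c) = 0.477 / (1 + 0.106 × 19.3) = 0.477 / 3.046 = 0.1566.

Y_obs ≈ 0.157 g VSS/g soluble BOD₅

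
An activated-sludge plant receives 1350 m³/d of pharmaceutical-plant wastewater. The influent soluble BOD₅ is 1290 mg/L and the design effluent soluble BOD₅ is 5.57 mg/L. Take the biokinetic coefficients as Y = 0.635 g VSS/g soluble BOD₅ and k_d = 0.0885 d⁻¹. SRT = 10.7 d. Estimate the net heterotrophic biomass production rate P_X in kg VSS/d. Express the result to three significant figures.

P_X ≈ 566 kg VSS/d

Correct the yield for decay: Y_obs = Y/(1 + k_d θ_c) = 0.635 / (1 + 0.0885 × 10.7) = 0.635 / 1.947 = 0.3262.
Mass of soluble BOD₅ removed per day: Q(S₀ − S) = 1350 × 1284 g/m³ = 1734 kg/d.
Biomass produced: P_X = Y_obs·Q·ΔS = 0.3262 × 1734 ≈ 565.5 kg VSS/d.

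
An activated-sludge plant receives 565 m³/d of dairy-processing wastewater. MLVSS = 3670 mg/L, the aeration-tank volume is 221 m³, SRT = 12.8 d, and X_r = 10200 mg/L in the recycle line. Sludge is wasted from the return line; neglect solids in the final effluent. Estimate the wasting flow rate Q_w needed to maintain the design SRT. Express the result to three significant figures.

θ_c = V·X/(Q_w·X_r) when wasting from the recycle, so Q_w = V·X/(θ_c·X_r) = 221.0 × 3670 / (12.8 × 10200) = 6.212 m³/d.

Q_w ≈ 6.21 m³/d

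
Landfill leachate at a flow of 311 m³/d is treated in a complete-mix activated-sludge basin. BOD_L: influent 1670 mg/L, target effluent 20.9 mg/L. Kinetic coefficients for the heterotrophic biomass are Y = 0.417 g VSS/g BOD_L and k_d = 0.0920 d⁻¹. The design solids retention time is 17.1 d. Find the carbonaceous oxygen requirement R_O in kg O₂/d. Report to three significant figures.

The observed yield is Y_obs = Y/(1 + k_d·θ_c) = 0.417 / (1 + 0.0920 × 17.1) = 0.417 / 2.573 = 0.1621 g VSS per g BOD_L removed.
Mass of BOD_L removed per day: Q(S₀ − S) = 311 × 1649 g/m³ = 512.9 kg/d.
Net sludge production P_X = 0.1621 × 512.9 = 83.11 kg VSS/d.
R_O = Q·(S₀ − S) − 1.42·P_X = 512.9 − 1.42 × 83.11 = 394.8 kg O₂/d.

R_O ≈ 395 kg O₂/d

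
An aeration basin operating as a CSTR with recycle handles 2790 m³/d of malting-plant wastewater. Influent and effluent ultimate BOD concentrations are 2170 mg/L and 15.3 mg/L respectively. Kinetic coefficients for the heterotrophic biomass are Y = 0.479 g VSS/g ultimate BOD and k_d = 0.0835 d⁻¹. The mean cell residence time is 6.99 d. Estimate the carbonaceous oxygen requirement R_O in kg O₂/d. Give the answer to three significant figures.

Y_obs = Y / (1 + k_d θ_c) = 0.479 / (1 + 0.0835 × 6.99) = 0.479 / 1.584 = 0.3025.
Substrate removed = Q·(S₀ − S) = 2790 m³/d × (2170 − 15.3) g/m³ = 6.01×10^6 g/d = 6012 kg/d.
Biomass synthesised: P_X = Y_obs × 6012 = 1818 kg VSS/d.
R_O = Q·ΔS − 1.42 P_X = 6012 − 2582 = 3430 kg O₂/d.

R_O ≈ 3430 kg O₂/d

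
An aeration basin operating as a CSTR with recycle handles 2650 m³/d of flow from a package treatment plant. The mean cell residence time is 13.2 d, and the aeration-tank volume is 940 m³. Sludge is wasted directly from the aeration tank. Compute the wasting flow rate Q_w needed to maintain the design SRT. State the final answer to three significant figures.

Q_w ≈ 71.2 m³/d

Wasting from the aeration tank: Q_w = V / θ_c = 940.0 / 13.2 = 71.21 m³/d.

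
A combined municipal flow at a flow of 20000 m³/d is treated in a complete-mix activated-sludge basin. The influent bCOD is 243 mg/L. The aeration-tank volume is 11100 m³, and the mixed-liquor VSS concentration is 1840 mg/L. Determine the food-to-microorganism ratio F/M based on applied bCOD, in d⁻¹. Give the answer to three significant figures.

F/M ≈ 0.238 d⁻¹

Food-to-microorganism ratio F/M = Q S₀ / (V X) = 20000 × 243 / (11100 × 1840) = 0.2380 d⁻¹.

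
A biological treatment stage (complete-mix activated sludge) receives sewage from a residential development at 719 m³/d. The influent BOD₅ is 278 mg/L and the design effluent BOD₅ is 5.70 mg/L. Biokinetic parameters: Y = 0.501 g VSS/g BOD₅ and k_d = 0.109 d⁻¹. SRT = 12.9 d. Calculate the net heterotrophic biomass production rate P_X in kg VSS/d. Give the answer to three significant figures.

P_X ≈ 40.8 kg VSS/d

Correct the yield for decay: Y_obs = Y/(1 + k_d θ_c) = 0.501 / (1 + 0.109 × 12.9) = 0.501 / 2.406 = 0.2082.
Substrate removed = Q·(S₀ − S) = 719 m³/d × (278 − 5.70) g/m³ = 1.96×10^5 g/d = 195.8 kg/d.
So the net sludge growth is P_X = 0.2082 × 195.8 = 40.77 kg VSS/d.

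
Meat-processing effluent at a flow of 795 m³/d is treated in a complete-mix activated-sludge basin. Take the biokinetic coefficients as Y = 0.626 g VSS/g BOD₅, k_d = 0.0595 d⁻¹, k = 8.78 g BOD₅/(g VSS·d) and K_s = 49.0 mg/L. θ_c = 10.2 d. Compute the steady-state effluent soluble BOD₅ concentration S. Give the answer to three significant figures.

Effluent substrate depends only on kinetics and SRT: S = K_s(1 + k_d θ_c) / [θ_c(Yk − k_d) − 1] = 49.0 × (1 + 0.0595 × 10.2) / [10.2 × (0.626 × 8.78 − 0.0595) − 1] = 78.74 / 54.46 = 1.446 mg/L.

S ≈ 1.45 mg/L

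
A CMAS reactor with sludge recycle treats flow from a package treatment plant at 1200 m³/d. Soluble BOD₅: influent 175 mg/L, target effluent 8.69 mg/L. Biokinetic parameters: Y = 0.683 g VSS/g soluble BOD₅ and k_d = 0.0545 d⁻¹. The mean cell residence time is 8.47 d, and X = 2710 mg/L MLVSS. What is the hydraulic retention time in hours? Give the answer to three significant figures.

Rearranging the biomass balance for a CMAS with decay, V = Y·Q·ΔS·θ_c / [X·(1+k_d θ_c)] = 0.683 × 1200 × (175 − 8.69) × 8.47 / [2710 × (1 + 0.0545 × 8.47)] = 1.15×10^6 / 3961 = 291.5 m³.
τ = V/Q = 291.5/1200 = 0.2429 d, or 5.830 h.

τ ≈ 5.83 h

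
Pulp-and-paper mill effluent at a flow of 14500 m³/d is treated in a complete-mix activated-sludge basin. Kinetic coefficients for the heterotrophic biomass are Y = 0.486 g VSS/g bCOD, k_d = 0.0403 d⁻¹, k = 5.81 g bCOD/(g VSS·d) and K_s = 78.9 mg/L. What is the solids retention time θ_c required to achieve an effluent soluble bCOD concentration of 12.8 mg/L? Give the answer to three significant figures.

θ_c ≈ 2.83 d

Specific growth rate at S = 12.8 mg/L: μ = YkS/(K_s+S) = 0.486·5.81·12.8/(78.9+12.8) = 0.3941 d⁻¹.
Then 1/θ_c = μ − k_d = 0.3941 − 0.0403 = 0.3538 d⁻¹, giving θ_c = 2.826 d.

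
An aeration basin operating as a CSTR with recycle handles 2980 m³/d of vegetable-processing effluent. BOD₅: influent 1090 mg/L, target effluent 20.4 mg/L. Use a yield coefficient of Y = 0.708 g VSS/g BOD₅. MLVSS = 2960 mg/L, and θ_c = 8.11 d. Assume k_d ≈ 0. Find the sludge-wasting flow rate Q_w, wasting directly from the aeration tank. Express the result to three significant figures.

Q_w ≈ 762 m³/d

Biomass mass balance (decay neglected): V·X = Y·Q·(S₀ − S)·θ_c, so V = 0.708 × 2980 × (1090 − 20.4) × 8.11 / 2960 = 6183 m³.
For wasting at MLVSS concentration, Q_w = V/θ_c = 6183/8.11 = 762.4 m³/d.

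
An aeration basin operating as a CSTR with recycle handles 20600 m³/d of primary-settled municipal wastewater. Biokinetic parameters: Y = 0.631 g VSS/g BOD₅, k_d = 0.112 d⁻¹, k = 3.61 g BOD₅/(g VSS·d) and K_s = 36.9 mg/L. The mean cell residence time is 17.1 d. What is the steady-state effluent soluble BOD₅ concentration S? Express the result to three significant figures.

From the Monod/SRT balance for a CMAS, S = K_s·(1+k_d θ_c)/[θ_c·(Y k − k_d) − 1] = 36.9 × (1 + 0.112 × 17.1) / [17.1 × (0.631 × 3.61 − 0.112) − 1] = 107.6 / 36.04 = 2.985 mg/L.

S ≈ 2.99 mg/L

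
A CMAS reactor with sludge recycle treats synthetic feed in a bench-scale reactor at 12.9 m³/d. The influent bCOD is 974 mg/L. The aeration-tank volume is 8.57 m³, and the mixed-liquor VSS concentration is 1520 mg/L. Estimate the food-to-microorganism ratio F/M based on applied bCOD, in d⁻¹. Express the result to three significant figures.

F/M ≈ 0.965 d⁻¹

F/M = Q·S₀ / (V·X) = 12.9 × 974 / (8.570 × 1520) = 0.9645 g bCOD·(g VSS·d)⁻¹.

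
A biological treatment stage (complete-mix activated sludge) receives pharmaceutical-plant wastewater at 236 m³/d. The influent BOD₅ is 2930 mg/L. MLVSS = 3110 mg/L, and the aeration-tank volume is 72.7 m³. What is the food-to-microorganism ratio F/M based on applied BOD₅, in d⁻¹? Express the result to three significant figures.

F/M ≈ 3.06 d⁻¹

Food-to-microorganism ratio F/M = Q S₀ / (V X) = 236 × 2930 / (72.70 × 3110) = 3.058 d⁻¹.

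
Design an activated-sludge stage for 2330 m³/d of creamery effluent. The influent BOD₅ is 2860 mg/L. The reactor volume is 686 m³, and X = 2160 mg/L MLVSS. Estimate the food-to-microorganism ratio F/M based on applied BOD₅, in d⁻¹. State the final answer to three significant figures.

Food-to-microorganism ratio F/M = Q S₀ / (V X) = 2330 × 2860 / (686.0 × 2160) = 4.497 d⁻¹.

F/M ≈ 4.50 d⁻¹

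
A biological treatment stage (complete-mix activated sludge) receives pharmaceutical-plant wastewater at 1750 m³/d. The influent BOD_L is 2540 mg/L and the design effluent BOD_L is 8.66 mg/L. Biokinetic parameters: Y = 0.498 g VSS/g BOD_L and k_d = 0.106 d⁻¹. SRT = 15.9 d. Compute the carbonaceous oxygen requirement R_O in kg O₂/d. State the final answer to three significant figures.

Correct the yield for decay: Y_obs = Y/(1 + k_d θ_c) = 0.498 / (1 + 0.106 × 15.9) = 0.498 / 2.685 = 0.1854.
Mass of BOD_L removed per day: Q(S₀ − S) = 1750 × 2531 g/m³ = 4430 kg/d.
Biomass synthesised: P_X = Y_obs × 4430 = 821.5 kg VSS/d.
R_O = Q·ΔS − 1.42 P_X = 4430 − 1167 = 3263 kg O₂/d.

R_O ≈ 3260 kg O₂/d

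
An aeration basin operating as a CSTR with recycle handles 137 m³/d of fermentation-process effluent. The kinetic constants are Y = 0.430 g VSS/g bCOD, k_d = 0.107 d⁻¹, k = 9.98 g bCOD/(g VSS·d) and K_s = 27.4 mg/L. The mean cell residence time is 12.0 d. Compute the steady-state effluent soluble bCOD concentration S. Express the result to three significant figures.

S ≈ 1.27 mg/L

Effluent substrate depends only on kinetics and SRT: S = K_s(1 + k_d θ_c) / [θ_c(Yk − k_d) − 1] = 27.4 × (1 + 0.107 × 12.0) / [12.0 × (0.430 × 9.98 − 0.107) − 1] = 62.58 / 49.21 = 1.272 mg/L.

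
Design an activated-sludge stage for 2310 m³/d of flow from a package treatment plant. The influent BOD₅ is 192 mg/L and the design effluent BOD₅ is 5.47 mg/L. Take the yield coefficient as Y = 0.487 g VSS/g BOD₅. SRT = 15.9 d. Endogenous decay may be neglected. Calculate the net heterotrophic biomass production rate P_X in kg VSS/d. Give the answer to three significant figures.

With endogenous decay neglected, the observed yield equals the true yield: Y_obs = Y = 0.487 g VSS/g BOD₅.
Mass of BOD₅ removed per day: Q(S₀ − S) = 2310 × 186.5 g/m³ = 430.9 kg/d.
P_X = Y_obs · Q(S₀ − S) = 0.4870 × 430.9 = 209.8 kg VSS/d.

P_X ≈ 210 kg VSS/d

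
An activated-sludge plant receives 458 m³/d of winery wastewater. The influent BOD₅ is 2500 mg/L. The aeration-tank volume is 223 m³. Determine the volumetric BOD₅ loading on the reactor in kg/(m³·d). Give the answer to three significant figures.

Applied BOD₅ load per unit volume = Q·S₀/V = (458 × 2500/1000)/223.0 = 5.135 kg BOD₅·m⁻³·d⁻¹.

L_v ≈ 5.13 kg BOD₅/(m³·d)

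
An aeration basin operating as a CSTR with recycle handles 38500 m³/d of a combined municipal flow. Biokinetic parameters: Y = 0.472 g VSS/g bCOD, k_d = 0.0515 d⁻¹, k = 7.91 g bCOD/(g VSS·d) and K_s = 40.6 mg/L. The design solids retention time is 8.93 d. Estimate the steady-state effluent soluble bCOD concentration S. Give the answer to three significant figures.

S ≈ 1.86 mg/L

From the Monod/SRT balance for a CMAS, S = K_s·(1+k_d θ_c)/[θ_c·(Y k − k_d) − 1] = 40.6 × (1 + 0.0515 × 8.93) / [8.93 × (0.472 × 7.91 − 0.0515) − 1] = 59.27 / 31.88 = 1.859 mg/L.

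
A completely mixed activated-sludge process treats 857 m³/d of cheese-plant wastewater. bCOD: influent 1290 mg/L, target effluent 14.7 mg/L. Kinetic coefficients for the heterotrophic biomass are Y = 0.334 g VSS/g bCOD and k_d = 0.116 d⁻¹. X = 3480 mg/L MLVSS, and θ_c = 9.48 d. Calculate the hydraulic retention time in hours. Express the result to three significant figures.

Steady-state biomass mass balance: V·X·(1 + k_d·θ_c) = Y·Q·(S₀ − S)·θ_c, so V = 0.334 × 857 × (1290 − 14.7) × 9.48 / [3480 × (1 + 0.116 × 9.48)] = 3.46×10^6 / 7307 = 473.6 m³.
τ = V/Q = 473.6/857 = 0.5526 d, or 13.26 h.

τ ≈ 13.3 h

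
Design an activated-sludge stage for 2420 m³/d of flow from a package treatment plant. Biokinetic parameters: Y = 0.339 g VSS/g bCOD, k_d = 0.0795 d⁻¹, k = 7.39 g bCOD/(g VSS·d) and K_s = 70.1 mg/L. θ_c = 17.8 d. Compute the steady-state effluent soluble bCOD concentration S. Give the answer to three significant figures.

From the Monod/SRT balance for a CMAS, S = K_s·(1+k_d θ_c)/[θ_c·(Y k − k_d) − 1] = 70.1 × (1 + 0.0795 × 17.8) / [17.8 × (0.339 × 7.39 − 0.0795) − 1] = 169.3 / 42.18 = 4.014 mg/L.

S ≈ 4.01 mg/L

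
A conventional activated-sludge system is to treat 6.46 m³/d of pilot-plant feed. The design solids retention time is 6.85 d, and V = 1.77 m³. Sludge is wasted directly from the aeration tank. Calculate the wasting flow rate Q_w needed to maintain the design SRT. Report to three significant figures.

For wasting at MLVSS concentration, Q_w = V/θ_c = 1.770/6.85 = 0.2584 m³/d.

Q_w ≈ 0.258 m³/d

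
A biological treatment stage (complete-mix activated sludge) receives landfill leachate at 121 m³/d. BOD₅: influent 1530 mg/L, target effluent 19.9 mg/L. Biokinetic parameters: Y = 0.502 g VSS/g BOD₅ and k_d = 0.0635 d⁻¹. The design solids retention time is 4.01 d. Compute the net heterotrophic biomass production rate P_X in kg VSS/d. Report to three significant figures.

P_X ≈ 73.1 kg VSS/d

Correct the yield for decay: Y_obs = Y/(1 + k_d θ_c) = 0.502 / (1 + 0.0635 × 4.01) = 0.502 / 1.255 = 0.4001.
Substrate removed = Q·(S₀ − S) = 121 m³/d × (1530 − 19.9) g/m³ = 1.83×10^5 g/d = 182.7 kg/d.
Biomass produced: P_X = Y_obs·Q·ΔS = 0.4001 × 182.7 ≈ 73.11 kg VSS/d.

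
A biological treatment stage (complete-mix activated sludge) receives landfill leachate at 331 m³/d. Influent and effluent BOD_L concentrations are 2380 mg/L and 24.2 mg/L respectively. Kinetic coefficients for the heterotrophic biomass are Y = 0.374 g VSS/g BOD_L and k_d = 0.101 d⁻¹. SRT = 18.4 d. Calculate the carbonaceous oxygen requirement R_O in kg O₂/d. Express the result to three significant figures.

The observed yield is Y_obs = Y/(1 + k_d·θ_c) = 0.374 / (1 + 0.101 × 18.4) = 0.374 / 2.858 = 0.1308 g VSS per g BOD_L removed.
ΔS = 2380 − 24.2 = 2356 mg/L, so the substrate removal rate is 331 × 2356/1000 = 779.8 kg BOD_L/d.
Biomass synthesised: P_X = Y_obs × 779.8 = 102.0 kg VSS/d.
R_O = Q·(S₀ − S) − 1.42·P_X = 779.8 − 1.42 × 102.0 = 634.9 kg O₂/d.

R_O ≈ 635 kg O₂/d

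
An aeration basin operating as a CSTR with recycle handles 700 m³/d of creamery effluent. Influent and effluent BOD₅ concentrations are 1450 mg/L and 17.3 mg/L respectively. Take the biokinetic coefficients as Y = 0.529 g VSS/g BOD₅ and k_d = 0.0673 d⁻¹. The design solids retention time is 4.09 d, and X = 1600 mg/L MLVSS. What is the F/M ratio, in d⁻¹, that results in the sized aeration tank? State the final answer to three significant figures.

F/M ≈ 0.597 d⁻¹

Steady-state biomass mass balance: V·X·(1 + k_d·θ_c) = Y·Q·(S₀ − S)·θ_c, so V = 0.529 × 700 × (1450 − 17.3) × 4.09 / [1600 × (1 + 0.0673 × 4.09)] = 2.17×10^6 / 2040 = 1063 m³.
Food-to-microorganism ratio F/M = Q S₀ / (V X) = 700 × 1450 / (1063 × 1600) = 0.5965 d⁻¹.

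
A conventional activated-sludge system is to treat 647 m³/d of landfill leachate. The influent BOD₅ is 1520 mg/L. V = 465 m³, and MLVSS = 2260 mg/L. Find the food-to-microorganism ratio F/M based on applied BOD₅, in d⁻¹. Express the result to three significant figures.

F/M ≈ 0.936 d⁻¹

F/M = Q·S₀ / (V·X) = 647 × 1520 / (465.0 × 2260) = 0.9358 g BOD₅·(g VSS·d)⁻¹.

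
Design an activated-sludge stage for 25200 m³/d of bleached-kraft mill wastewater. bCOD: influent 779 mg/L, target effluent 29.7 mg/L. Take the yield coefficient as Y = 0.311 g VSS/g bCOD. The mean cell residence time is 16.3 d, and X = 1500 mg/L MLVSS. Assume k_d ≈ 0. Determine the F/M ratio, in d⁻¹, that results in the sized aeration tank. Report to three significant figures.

F/M ≈ 0.205 d⁻¹

V·X = Y·Q·ΔS·θ_c gives V = 0.311 × 25200 × (779 − 29.7) × 16.3 / 1500 = 63814 m³.
Food-to-microorganism ratio F/M = Q S₀ / (V X) = 25200 × 779 / (63814 × 1500) = 0.2051 d⁻¹.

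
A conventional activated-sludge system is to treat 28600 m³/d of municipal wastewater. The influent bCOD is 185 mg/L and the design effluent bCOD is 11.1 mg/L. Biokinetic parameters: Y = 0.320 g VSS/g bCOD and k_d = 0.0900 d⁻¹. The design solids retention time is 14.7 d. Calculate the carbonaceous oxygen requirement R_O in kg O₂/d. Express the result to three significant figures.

The observed yield is Y_obs = Y/(1 + k_d·θ_c) = 0.320 / (1 + 0.0900 × 14.7) = 0.320 / 2.323 = 0.1378 g VSS per g bCOD removed.
Mass of bCOD removed per day: Q(S₀ − S) = 28600 × 173.9 g/m³ = 4974 kg/d.
Biomass synthesised: P_X = Y_obs × 4974 = 685.1 kg VSS/d.
Carbonaceous O₂ demand = substrate oxidised − cell-mass equivalent = 4974 − 1.42 × 685.1 = 4001 kg O₂/d.

R_O ≈ 4000 kg O₂/d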